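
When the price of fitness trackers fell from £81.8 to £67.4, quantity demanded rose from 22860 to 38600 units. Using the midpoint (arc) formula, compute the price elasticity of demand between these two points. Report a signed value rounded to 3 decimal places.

-2.653

%ΔQ = (38600 − 22860) / [(22860 + 38600)/2] = 15740/30730 = 0.512203…
%ΔP = (67.4 − 81.8) / [(81.8 + 67.4)/2] = -14.4/74.6 = -0.193029…
Arc Ed = %ΔQ / %ΔP = (15740/30730) / (-14.4/74.6) = -2.65349…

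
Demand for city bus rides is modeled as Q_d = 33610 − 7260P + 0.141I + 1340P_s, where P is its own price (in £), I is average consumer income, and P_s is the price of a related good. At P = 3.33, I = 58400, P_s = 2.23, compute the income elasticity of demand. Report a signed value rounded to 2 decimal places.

At the given values, Q_d = 33610 − 7260(3.33) + 0.141(58400) + 1340(2.23) = 20656.8.
∂Q_d/∂I = 0.141.
E = (0.141) × (58400/20656.8) = 0.3986…

0.40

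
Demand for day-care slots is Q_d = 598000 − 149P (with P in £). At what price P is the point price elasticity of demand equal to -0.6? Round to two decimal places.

1505.03

Ed = −149P/(598000 − 149P). Set this equal to -0.6:
149P = 0.6·(598000 − 149P) ⇒ 149P(1 + 0.6) = 0.6·598000
P = 0.6·598000 / (149·1.6) = 1505.0335…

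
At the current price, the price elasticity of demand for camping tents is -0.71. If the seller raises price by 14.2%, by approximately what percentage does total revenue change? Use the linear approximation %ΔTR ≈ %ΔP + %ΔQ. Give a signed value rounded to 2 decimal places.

%ΔQ ≈ Ed × %ΔP = (-0.71) × (+14.2%) = -10.0820%
%ΔTR ≈ %ΔP + %ΔQ = (+14.2%) + (-10.0820%) = +4.1180%

+4.12%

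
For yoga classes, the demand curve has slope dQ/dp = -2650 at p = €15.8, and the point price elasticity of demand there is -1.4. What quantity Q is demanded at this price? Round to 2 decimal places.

29907.14

Ed = (dQ/dp)·(p/Q) ⇒ Q = (dQ/dp)·p/Ed = (-2650)·15.8/(-1.4) = 29907.1428…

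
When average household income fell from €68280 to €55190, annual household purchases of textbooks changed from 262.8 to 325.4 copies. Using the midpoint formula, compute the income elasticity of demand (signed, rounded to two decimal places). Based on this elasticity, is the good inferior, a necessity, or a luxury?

%ΔQ = (325.4 − 262.8)/[( 262.8 + 325.4)/2] = 62.6/294.1 = 0.212852…
%ΔIncome = (55190 − 68280)/[( 68280 + 55190)/2] = -13090/61735 = -0.212035…
E_income = (62.6/294.1) / (-13090/61735) = -1.0038…
E_income < 0 ⇒ inferior good.

-1.00; inferior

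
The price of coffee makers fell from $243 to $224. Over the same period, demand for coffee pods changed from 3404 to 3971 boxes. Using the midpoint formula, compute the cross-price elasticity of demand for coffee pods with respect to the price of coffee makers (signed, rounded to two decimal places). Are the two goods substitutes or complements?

%ΔQ_{coffee pods} = (3971 − 3404)/avg = 567/3687.5 = 0.153762…
%ΔP_{coffee makers} = (224 − 243)/avg = -19/233.5 = -0.081370…
E_cross = (567/3687.5) / (-19/233.5) = -1.8896…
E_cross < 0 ⇒ the goods are complements.

-1.89; complements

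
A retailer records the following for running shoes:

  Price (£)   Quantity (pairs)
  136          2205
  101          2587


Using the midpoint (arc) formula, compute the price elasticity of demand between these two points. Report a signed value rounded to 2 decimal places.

-0.54

%ΔQ = (2587 − 2205) / [(2205 + 2587)/2] = 382/2396 = 0.159432…
%ΔP = (101 − 136) / [(136 + 101)/2] = -35/118.5 = -0.295358…
Arc Ed = %ΔQ / %ΔP = (382/2396) / (-35/118.5) = -0.5397…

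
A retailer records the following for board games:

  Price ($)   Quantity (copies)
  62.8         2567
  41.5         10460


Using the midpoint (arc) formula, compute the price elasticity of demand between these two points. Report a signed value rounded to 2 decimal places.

-2.97

%ΔQ = (10460 − 2567) / [(2567 + 10460)/2] = 7893/6513.5 = 1.211790…
%ΔP = (41.5 − 62.8) / [(62.8 + 41.5)/2] = -21.3/52.15 = -0.408437…
Arc Ed = %ΔQ / %ΔP = (7893/6513.5) / (-21.3/52.15) = -2.9668…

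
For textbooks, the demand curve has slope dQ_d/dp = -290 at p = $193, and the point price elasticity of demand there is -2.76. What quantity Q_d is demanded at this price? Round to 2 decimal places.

20278.99

Ed = (dQ_d/dp)·(p/Q_d) ⇒ Q_d = (dQ_d/dp)·p/Ed = (-290)·193/(-2.76) = 20278.9855…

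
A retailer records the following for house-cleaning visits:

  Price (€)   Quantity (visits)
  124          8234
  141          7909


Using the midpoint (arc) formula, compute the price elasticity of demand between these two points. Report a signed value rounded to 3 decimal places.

%ΔQ = (7909 − 8234) / [(8234 + 7909)/2] = -325/8071.5 = -0.040265…
%ΔP = (141 − 124) / [(124 + 141)/2] = 17/132.5 = 0.128301…
Arc Ed = %ΔQ / %ΔP = (-325/8071.5) / (17/132.5) = -0.31383…

-0.314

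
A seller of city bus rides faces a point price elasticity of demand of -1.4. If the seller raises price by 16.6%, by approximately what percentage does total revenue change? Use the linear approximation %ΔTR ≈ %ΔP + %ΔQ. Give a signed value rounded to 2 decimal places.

-6.64%

%ΔQ ≈ Ed × %ΔP = (-1.4) × (+16.6%) = -23.2400%
%ΔTR ≈ %ΔP + %ΔQ = (+16.6%) + (-23.2400%) = -6.6400%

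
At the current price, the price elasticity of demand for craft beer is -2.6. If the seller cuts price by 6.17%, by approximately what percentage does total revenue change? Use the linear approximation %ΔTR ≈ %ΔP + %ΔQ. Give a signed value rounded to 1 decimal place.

%ΔQ ≈ Ed × %ΔP = (-2.6) × (-6.17%) = +16.0420%
%ΔTR ≈ %ΔP + %ΔQ = (-6.17%) + (+16.0420%) = +9.8720%

+9.9%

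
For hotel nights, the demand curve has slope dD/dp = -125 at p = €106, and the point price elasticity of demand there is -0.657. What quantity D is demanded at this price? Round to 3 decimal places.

20167.428

Ed = (dD/dp)·(p/D) ⇒ D = (dD/dp)·p/Ed = (-125)·106/(-0.657) = 20167.42770…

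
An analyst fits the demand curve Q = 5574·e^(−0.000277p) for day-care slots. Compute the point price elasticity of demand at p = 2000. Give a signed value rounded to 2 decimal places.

-0.55

dQ/dp = −0.000277·Q = -0.887253. At p = 2000, Q = 3203.08.
Ed = (dQ/dp)·(p/Q) = (-0.887253) × (2000/3203.08) = -0.554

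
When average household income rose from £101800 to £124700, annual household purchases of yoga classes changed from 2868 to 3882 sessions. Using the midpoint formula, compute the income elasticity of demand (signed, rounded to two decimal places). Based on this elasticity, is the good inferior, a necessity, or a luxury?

1.49; luxury

%ΔQ = (3882 − 2868)/[( 2868 + 3882)/2] = 1014/3375 = 0.300444…
%ΔIncome = (124700 − 101800)/[( 101800 + 124700)/2] = 22900/113250 = 0.202207…
E_income = (1014/3375) / (22900/113250) = 1.4858…
E_income > 1 ⇒ normal good, luxury.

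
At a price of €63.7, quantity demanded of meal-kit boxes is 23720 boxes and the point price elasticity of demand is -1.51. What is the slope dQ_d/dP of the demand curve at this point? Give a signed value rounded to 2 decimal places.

Ed = (dQ_d/dP)·(P/Q_d) ⇒ dQ_d/dP = Ed·Q_d/P = (-1.51)·23720/63.7 = -562.2794…

-562.28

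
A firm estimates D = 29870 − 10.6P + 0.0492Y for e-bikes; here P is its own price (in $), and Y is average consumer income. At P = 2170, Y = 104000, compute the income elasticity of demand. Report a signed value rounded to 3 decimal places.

0.427

At the given values, D = 29870 − 10.6(2170) + 0.0492(104000) = 11984.8.
∂D/∂Y = 0.0492.
E = (0.0492) × (104000/11984.8) = 0.42694…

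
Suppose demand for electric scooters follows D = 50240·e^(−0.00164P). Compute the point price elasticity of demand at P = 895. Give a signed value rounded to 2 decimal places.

-1.47

dD/dP = −0.00164·D = -18.9861. At P = 895, D = 11576.9.
Ed = (dD/dP)·(P/D) = (-18.9861) × (895/11576.9) = -1.4678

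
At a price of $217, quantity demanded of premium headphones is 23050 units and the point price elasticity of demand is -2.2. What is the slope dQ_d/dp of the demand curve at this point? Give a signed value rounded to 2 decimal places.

Ed = (dQ_d/dp)·(p/Q_d) ⇒ dQ_d/dp = Ed·Q_d/p = (-2.2)·23050/217 = -233.6866…

-233.69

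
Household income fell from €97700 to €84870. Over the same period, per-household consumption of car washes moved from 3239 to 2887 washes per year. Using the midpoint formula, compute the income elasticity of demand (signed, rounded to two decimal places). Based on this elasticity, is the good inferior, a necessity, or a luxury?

0.82; necessity

%ΔQ = (2887 − 3239)/[( 3239 + 2887)/2] = -352/3063 = -0.114920…
%ΔIncome = (84870 − 97700)/[( 97700 + 84870)/2] = -12830/91285 = -0.140548…
E_income = (-352/3063) / (-12830/91285) = 0.8176…
0 < E_income < 1 ⇒ normal good, necessity.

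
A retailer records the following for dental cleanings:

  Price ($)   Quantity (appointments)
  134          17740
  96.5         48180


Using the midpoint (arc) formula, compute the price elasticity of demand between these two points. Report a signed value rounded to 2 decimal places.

-2.84

%ΔQ = (48180 − 17740) / [(17740 + 48180)/2] = 30440/32960 = 0.923543…
%ΔP = (96.5 − 134) / [(134 + 96.5)/2] = -37.5/115.25 = -0.325379…
Arc Ed = %ΔQ / %ΔP = (30440/32960) / (-37.5/115.25) = -2.8383…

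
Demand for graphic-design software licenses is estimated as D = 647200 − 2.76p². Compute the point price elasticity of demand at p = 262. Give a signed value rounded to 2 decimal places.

-0.83

dD/dp = −2·2.76·p = -1446.24. At p = 262, D = 457742.56.
Ed = (dD/dp)·(p/D) = (-1446.24) × (262/457742.56) = -0.8277…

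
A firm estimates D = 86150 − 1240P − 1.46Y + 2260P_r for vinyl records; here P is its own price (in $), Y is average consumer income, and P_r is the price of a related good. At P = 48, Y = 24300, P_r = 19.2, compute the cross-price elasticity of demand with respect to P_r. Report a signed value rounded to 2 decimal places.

At the given values, D = 86150 − 1240(48) − 1.46(24300) + 2260(19.2) = 34544.
∂D/∂P_r = 2260.
E = (2260) × (19.2/34544) = 1.2561…

1.26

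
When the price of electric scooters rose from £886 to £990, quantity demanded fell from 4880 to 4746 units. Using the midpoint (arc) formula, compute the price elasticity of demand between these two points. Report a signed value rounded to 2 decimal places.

-0.25

%ΔQ = (4746 − 4880) / [(4880 + 4746)/2] = -134/4813 = -0.027841…
%ΔP = (990 − 886) / [(886 + 990)/2] = 104/938 = 0.110874…
Arc Ed = %ΔQ / %ΔP = (-134/4813) / (104/938) = -0.2511…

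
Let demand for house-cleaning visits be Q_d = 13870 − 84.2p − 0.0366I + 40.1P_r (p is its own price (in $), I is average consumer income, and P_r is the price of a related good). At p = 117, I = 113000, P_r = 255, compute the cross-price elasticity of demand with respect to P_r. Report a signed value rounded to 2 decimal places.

1.01

At the given values, Q_d = 13870 − 84.2(117) − 0.0366(113000) + 40.1(255) = 10108.3.
∂Q_d/∂P_r = 40.1.
E = (40.1) × (255/10108.3) = 1.0115…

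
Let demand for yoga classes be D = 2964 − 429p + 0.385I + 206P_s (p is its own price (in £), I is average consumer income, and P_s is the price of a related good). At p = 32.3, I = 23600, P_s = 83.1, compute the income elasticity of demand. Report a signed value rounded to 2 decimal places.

0.59

At the given values, D = 2964 − 429(32.3) + 0.385(23600) + 206(83.1) = 15311.9.
∂D/∂I = 0.385.
E = (0.385) × (23600/15311.9) = 0.5933…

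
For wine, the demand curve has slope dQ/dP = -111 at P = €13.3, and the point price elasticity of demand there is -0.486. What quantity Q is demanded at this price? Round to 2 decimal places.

3037.65

Ed = (dQ/dP)·(P/Q) ⇒ Q = (dQ/dP)·P/Ed = (-111)·13.3/(-0.486) = 3037.6543…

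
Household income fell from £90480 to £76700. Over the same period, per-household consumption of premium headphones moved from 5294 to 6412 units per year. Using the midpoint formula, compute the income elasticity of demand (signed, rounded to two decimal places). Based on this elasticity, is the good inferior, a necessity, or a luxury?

-1.16; inferior

%ΔQ = (6412 − 5294)/[( 5294 + 6412)/2] = 1118/5853 = 0.191013…
%ΔIncome = (76700 − 90480)/[( 90480 + 76700)/2] = -13780/83590 = -0.164852…
E_income = (1118/5853) / (-13780/83590) = -1.1586…
E_income < 0 ⇒ inferior good.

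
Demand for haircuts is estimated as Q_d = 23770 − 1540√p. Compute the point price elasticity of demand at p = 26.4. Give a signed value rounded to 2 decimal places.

-0.25

dQ_d/dp = −1540/(2√p) = -149.861. At p = 26.4, Q_d = 15857.3.
Ed = (dQ_d/dp)·(p/Q_d) = (-149.861) × (26.4/15857.3) = -0.2494…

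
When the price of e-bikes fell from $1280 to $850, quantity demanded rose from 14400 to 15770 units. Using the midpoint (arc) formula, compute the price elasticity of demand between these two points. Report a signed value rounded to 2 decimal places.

-0.22

%ΔQ = (15770 − 14400) / [(14400 + 15770)/2] = 1370/15085 = 0.090818…
%ΔP = (850 − 1280) / [(1280 + 850)/2] = -430/1065 = -0.403755…
Arc Ed = %ΔQ / %ΔP = (1370/15085) / (-430/1065) = -0.2249…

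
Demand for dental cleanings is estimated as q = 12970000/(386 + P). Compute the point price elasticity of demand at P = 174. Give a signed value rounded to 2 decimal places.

dq/dP = −12970000/(386 + P)² = -41.3584. At P = 174, q = 23160.7.
Ed = (dq/dP)·(P/q) = (-41.3584) × (174/23160.7) = -0.3107…

-0.31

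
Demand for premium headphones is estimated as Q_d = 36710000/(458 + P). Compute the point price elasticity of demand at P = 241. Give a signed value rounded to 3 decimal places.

-0.345

dQ_d/dP = −36710000/(458 + P)² = -75.1329. At P = 241, Q_d = 52517.9.
Ed = (dQ_d/dP)·(P/Q_d) = (-75.1329) × (241/52517.9) = -0.34477…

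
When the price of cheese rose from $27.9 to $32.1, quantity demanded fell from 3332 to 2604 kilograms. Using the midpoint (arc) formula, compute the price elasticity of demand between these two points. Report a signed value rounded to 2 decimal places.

%ΔQ = (2604 − 3332) / [(3332 + 2604)/2] = -728/2968 = -0.245283…
%ΔP = (32.1 − 27.9) / [(27.9 + 32.1)/2] = 4.2/30 = 0.14
Arc Ed = %ΔQ / %ΔP = (-728/2968) / (4.2/30) = -1.7520…

-1.75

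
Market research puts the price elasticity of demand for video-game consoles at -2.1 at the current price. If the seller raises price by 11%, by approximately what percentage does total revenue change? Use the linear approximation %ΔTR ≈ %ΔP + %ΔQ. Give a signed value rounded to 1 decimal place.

-12.1%

%ΔQ ≈ Ed × %ΔP = (-2.1) × (+11%) = -23.1000%
%ΔTR ≈ %ΔP + %ΔQ = (+11%) + (-23.1000%) = -12.1000%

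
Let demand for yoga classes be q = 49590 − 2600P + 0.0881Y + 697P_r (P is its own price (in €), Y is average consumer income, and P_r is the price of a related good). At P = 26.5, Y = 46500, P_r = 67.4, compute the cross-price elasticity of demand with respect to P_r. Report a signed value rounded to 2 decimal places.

1.48

At the given values, q = 49590 − 2600(26.5) + 0.0881(46500) + 697(67.4) = 31764.45.
∂q/∂P_r = 697.
E = (697) × (67.4/31764.45) = 1.4789…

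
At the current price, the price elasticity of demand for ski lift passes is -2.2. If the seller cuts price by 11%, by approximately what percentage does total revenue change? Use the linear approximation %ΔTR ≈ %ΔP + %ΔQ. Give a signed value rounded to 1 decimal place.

%ΔQ ≈ Ed × %ΔP = (-2.2) × (-11%) = +24.2000%
%ΔTR ≈ %ΔP + %ΔQ = (-11%) + (+24.2000%) = +13.2000%

+13.2%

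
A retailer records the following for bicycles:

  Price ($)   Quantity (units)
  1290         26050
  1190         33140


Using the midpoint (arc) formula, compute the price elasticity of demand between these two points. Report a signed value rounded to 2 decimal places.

-2.97

%ΔQ = (33140 − 26050) / [(26050 + 33140)/2] = 7090/29595 = 0.239567…
%ΔP = (1190 − 1290) / [(1290 + 1190)/2] = -100/1240 = -0.080645…
Arc Ed = %ΔQ / %ΔP = (7090/29595) / (-100/1240) = -2.9706…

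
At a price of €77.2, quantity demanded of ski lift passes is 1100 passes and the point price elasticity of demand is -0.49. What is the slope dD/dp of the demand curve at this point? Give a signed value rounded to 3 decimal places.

Ed = (dD/dp)·(p/D) ⇒ dD/dp = Ed·D/p = (-0.49)·1100/77.2 = -6.98186…

-6.982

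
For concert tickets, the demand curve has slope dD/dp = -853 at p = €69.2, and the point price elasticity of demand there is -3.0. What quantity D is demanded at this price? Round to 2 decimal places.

Ed = (dD/dp)·(p/D) ⇒ D = (dD/dp)·p/Ed = (-853)·69.2/(-3.0) = 19675.8666…

19675.87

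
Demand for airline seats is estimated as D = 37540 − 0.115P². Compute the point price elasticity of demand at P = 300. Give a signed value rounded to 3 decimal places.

-0.761

dD/dP = −2·0.115·P = -69. At P = 300, D = 27190.
Ed = (dD/dP)·(P/D) = (-69) × (300/27190) = -0.76130…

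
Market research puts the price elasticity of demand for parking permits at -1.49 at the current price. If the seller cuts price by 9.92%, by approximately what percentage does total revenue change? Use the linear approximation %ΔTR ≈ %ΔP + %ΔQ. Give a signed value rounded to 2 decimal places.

+4.86%

%ΔQ ≈ Ed × %ΔP = (-1.49) × (-9.92%) = +14.7808%
%ΔTR ≈ %ΔP + %ΔQ = (-9.92%) + (+14.7808%) = +4.8608%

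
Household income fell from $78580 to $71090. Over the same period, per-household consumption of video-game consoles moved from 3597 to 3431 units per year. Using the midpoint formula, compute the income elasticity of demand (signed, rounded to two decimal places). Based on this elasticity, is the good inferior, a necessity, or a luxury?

%ΔQ = (3431 − 3597)/[( 3597 + 3431)/2] = -166/3514 = -0.047239…
%ΔIncome = (71090 − 78580)/[( 78580 + 71090)/2] = -7490/74835 = -0.100086…
E_income = (-166/3514) / (-7490/74835) = 0.4719…
0 < E_income < 1 ⇒ normal good, necessity.

0.47; necessity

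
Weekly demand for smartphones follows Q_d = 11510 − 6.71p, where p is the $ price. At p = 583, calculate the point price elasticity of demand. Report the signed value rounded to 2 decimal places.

dQ_d/dp = −6.71. At p = 583, Q_d = 11510 − 6.71(583) = 7598.07.
Ed = (dQ_d/dp)·(p/Q_d) = −6.71 × (583/7598.07) = -0.5148…

-0.51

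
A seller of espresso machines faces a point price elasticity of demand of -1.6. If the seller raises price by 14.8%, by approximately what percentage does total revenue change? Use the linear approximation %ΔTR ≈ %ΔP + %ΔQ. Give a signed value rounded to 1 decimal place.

-8.9%

%ΔQ ≈ Ed × %ΔP = (-1.6) × (+14.8%) = -23.6800%
%ΔTR ≈ %ΔP + %ΔQ = (+14.8%) + (-23.6800%) = -8.8800%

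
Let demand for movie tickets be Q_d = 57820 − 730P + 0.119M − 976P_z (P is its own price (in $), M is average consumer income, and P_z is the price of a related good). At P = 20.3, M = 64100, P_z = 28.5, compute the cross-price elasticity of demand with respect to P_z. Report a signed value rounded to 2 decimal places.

At the given values, Q_d = 57820 − 730(20.3) + 0.119(64100) − 976(28.5) = 22812.9.
∂Q_d/∂P_z = -976.
E = (-976) × (28.5/22812.9) = -1.2193…

-1.22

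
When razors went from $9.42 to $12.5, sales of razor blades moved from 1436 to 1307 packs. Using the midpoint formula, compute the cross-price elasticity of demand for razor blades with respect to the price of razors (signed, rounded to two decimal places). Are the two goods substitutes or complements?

-0.33; complements

%ΔQ_{razor blades} = (1307 − 1436)/avg = -129/1371.5 = -0.094057…
%ΔP_{razors} = (12.5 − 9.42)/avg = 3.08/10.96 = 0.281021…
E_cross = (-129/1371.5) / (3.08/10.96) = -0.3346…
E_cross < 0 ⇒ the goods are complements.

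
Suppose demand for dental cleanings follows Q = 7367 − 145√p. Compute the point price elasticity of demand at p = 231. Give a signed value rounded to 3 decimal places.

dQ/dp = −145/(2√p) = -4.77015. At p = 231, Q = 5163.19.
Ed = (dQ/dp)·(p/Q) = (-4.77015) × (231/5163.19) = -0.21341…

-0.213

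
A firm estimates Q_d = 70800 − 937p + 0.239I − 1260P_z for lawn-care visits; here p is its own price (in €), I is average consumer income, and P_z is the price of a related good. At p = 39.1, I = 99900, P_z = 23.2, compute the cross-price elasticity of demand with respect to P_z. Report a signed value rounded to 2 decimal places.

-1.01

At the given values, Q_d = 70800 − 937(39.1) + 0.239(99900) − 1260(23.2) = 28807.4.
∂Q_d/∂P_z = -1260.
E = (-1260) × (23.2/28807.4) = -1.0147…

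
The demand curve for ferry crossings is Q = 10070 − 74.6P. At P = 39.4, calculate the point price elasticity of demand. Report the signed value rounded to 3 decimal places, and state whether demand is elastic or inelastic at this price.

-0.412; inelastic

dQ/dP = −74.6. At P = 39.4, Q = 10070 − 74.6(39.4) = 7130.76.
Ed = (dQ/dP)·(P/Q) = −74.6 × (39.4/7130.76) = -0.41219…
|Ed| = 0.412 < 1, so demand is inelastic.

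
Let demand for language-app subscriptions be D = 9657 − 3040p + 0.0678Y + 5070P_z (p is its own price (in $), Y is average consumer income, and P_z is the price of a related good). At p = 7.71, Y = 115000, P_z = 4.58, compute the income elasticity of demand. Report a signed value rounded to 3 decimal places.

0.452

At the given values, D = 9657 − 3040(7.71) + 0.0678(115000) + 5070(4.58) = 17236.2.
∂D/∂Y = 0.0678.
E = (0.0678) × (115000/17236.2) = 0.45236…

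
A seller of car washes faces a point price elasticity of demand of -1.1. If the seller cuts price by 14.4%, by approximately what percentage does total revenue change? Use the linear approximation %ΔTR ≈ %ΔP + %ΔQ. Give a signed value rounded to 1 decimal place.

+1.4%

%ΔQ ≈ Ed × %ΔP = (-1.1) × (-14.4%) = +15.8400%
%ΔTR ≈ %ΔP + %ΔQ = (-14.4%) + (+15.8400%) = +1.4400%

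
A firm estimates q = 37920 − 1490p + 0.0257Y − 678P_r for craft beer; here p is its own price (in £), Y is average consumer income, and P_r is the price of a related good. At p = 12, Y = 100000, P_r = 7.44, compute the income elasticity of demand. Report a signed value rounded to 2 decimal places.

At the given values, q = 37920 − 1490(12) + 0.0257(100000) − 678(7.44) = 17565.68.
∂q/∂Y = 0.0257.
E = (0.0257) × (100000/17565.68) = 0.1463…

0.15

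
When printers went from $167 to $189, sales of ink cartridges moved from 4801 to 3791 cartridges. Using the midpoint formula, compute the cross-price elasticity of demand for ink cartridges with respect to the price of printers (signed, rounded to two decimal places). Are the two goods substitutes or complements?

-1.90; complements

%ΔQ_{ink cartridges} = (3791 − 4801)/avg = -1010/4296 = -0.235102…
%ΔP_{printers} = (189 − 167)/avg = 22/178 = 0.123595…
E_cross = (-1010/4296) / (22/178) = -1.9021…
E_cross < 0 ⇒ the goods are complements.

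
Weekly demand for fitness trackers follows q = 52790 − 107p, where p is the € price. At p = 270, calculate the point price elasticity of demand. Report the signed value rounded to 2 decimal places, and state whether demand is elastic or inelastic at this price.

dq/dp = −107. At p = 270, q = 52790 − 107(270) = 23900.
Ed = (dq/dp)·(p/q) = −107 × (270/23900) = -1.2087…
|Ed| = 1.21 > 1, so demand is elastic.

-1.21; elastic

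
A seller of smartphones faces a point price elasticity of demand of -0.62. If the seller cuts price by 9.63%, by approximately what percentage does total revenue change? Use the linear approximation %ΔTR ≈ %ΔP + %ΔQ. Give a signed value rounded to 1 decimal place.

%ΔQ ≈ Ed × %ΔP = (-0.62) × (-9.63%) = +5.9706%
%ΔTR ≈ %ΔP + %ΔQ = (-9.63%) + (+5.9706%) = -3.6594%

-3.7%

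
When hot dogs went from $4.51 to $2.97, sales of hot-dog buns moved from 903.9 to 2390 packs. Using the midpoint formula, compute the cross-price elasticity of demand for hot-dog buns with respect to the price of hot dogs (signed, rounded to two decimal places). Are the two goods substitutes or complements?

-2.19; complements

%ΔQ_{hot-dog buns} = (2390 − 903.9)/avg = 1486.1/1646.95 = 0.902334…
%ΔP_{hot dogs} = (2.97 − 4.51)/avg = -1.54/3.74 = -0.411764…
E_cross = (1486.1/1646.95) / (-1.54/3.74) = -2.1913…
E_cross < 0 ⇒ the goods are complements.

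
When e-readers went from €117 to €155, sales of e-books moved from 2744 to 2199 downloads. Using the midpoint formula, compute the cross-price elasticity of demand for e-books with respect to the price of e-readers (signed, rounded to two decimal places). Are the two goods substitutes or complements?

-0.79; complements

%ΔQ_{e-books} = (2199 − 2744)/avg = -545/2471.5 = -0.220513…
%ΔP_{e-readers} = (155 − 117)/avg = 38/136 = 0.279411…
E_cross = (-545/2471.5) / (38/136) = -0.7892…
E_cross < 0 ⇒ the goods are complements.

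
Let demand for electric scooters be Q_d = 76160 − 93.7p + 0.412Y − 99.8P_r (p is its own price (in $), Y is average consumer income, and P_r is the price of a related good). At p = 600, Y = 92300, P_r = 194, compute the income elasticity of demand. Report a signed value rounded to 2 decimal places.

0.99

At the given values, Q_d = 76160 − 93.7(600) + 0.412(92300) − 99.8(194) = 38606.4.
∂Q_d/∂Y = 0.412.
E = (0.412) × (92300/38606.4) = 0.9850…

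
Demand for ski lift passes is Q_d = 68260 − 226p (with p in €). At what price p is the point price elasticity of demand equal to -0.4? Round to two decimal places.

Ed = −226p/(68260 − 226p). Set this equal to -0.4:
226p = 0.4·(68260 − 226p) ⇒ 226p(1 + 0.4) = 0.4·68260
p = 0.4·68260 / (226·1.4) = 86.2958…

86.30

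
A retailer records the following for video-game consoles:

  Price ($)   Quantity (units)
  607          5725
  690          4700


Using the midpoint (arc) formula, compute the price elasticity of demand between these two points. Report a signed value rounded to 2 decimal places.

%ΔQ = (4700 − 5725) / [(5725 + 4700)/2] = -1025/5212.5 = -0.196642…
%ΔP = (690 − 607) / [(607 + 690)/2] = 83/648.5 = 0.127987…
Arc Ed = %ΔQ / %ΔP = (-1025/5212.5) / (83/648.5) = -1.5364…

-1.54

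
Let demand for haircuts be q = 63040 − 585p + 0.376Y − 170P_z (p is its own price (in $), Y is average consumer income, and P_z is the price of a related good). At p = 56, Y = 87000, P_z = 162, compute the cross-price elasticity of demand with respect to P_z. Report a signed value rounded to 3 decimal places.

At the given values, q = 63040 − 585(56) + 0.376(87000) − 170(162) = 35452.
∂q/∂P_z = -170.
E = (-170) × (162/35452) = -0.77682…

-0.777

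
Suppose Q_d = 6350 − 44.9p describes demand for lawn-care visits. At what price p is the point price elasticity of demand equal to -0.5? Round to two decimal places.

Ed = −44.9p/(6350 − 44.9p). Set this equal to -0.5:
44.9p = 0.5·(6350 − 44.9p) ⇒ 44.9p(1 + 0.5) = 0.5·6350
p = 0.5·6350 / (44.9·1.5) = 47.1417…

47.14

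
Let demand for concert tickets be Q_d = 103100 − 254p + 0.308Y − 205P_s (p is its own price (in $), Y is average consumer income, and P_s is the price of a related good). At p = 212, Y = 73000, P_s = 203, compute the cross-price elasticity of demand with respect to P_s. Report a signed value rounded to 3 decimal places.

-1.382

At the given values, Q_d = 103100 − 254(212) + 0.308(73000) − 205(203) = 30121.
∂Q_d/∂P_s = -205.
E = (-205) × (203/30121) = -1.38159…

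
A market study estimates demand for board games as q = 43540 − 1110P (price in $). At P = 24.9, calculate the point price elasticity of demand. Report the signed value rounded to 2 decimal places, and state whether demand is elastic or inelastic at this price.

dq/dP = −1110. At P = 24.9, q = 43540 − 1110(24.9) = 15901.
Ed = (dq/dP)·(P/q) = −1110 × (24.9/15901) = -1.7381…
|Ed| = 1.74 > 1, so demand is elastic.

-1.74; elastic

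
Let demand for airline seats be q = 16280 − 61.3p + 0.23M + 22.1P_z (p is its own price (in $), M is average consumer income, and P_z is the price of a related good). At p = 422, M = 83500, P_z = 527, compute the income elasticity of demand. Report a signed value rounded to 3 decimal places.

At the given values, q = 16280 − 61.3(422) + 0.23(83500) + 22.1(527) = 21263.1.
∂q/∂M = 0.23.
E = (0.23) × (83500/21263.1) = 0.90320…

0.903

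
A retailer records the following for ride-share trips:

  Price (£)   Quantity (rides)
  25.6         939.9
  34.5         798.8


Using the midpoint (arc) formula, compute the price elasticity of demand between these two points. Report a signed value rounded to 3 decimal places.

-0.548

%ΔQ = (798.8 − 939.9) / [(939.9 + 798.8)/2] = -141.1/869.35 = -0.162305…
%ΔP = (34.5 − 25.6) / [(25.6 + 34.5)/2] = 8.9/30.05 = 0.296173…
Arc Ed = %ΔQ / %ΔP = (-141.1/869.35) / (8.9/30.05) = -0.54800…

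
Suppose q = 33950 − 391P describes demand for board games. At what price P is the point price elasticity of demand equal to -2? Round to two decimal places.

57.89

Ed = −391P/(33950 − 391P). Set this equal to -2:
391P = 2·(33950 − 391P) ⇒ 391P(1 + 2) = 2·33950
P = 2·33950 / (391·3) = 57.8857…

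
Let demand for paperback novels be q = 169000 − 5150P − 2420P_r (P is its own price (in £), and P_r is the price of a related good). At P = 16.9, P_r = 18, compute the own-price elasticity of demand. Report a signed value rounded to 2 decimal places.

-2.27

At the given values, q = 169000 − 5150(16.9) − 2420(18) = 38405.
∂q/∂P = −5150.
E = (-5150) × (16.9/38405) = -2.2662…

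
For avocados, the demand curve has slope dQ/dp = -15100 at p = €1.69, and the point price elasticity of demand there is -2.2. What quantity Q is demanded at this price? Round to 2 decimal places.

11599.55

Ed = (dQ/dp)·(p/Q) ⇒ Q = (dQ/dp)·p/Ed = (-15100)·1.69/(-2.2) = 11599.5454…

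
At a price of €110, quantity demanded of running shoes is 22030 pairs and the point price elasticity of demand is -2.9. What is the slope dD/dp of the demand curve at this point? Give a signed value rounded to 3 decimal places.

Ed = (dD/dp)·(p/D) ⇒ dD/dp = Ed·D/p = (-2.9)·22030/110 = -580.79090…

-580.791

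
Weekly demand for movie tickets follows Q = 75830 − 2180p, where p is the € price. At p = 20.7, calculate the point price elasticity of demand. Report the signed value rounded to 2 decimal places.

-1.47

dQ/dp = −2180. At p = 20.7, Q = 75830 − 2180(20.7) = 30704.
Ed = (dQ/dp)·(p/Q) = −2180 × (20.7/30704) = -1.4697…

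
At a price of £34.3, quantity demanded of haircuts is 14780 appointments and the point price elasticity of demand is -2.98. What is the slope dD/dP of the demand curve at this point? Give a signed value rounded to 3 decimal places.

-1284.093

Ed = (dD/dP)·(P/D) ⇒ dD/dP = Ed·D/P = (-2.98)·14780/34.3 = -1284.09329…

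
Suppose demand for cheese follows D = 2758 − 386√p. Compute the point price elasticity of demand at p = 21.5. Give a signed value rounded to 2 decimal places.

dD/dp = −386/(2√p) = -41.6235. At p = 21.5, D = 968.192.
Ed = (dD/dp)·(p/D) = (-41.6235) × (21.5/968.192) = -0.9243…

-0.92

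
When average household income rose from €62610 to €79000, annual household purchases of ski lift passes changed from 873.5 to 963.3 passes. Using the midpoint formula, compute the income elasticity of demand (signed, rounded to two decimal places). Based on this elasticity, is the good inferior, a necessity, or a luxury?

%ΔQ = (963.3 − 873.5)/[( 873.5 + 963.3)/2] = 89.8/918.4 = 0.097778…
%ΔIncome = (79000 − 62610)/[( 62610 + 79000)/2] = 16390/70805 = 0.231480…
E_income = (89.8/918.4) / (16390/70805) = 0.4224…
0 < E_income < 1 ⇒ normal good, necessity.

0.42; necessity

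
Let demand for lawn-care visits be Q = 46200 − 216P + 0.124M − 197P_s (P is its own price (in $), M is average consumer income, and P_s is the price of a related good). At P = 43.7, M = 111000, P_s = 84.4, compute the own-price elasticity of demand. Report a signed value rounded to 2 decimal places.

At the given values, Q = 46200 − 216(43.7) + 0.124(111000) − 197(84.4) = 33898.
∂Q/∂P = −216.
E = (-216) × (43.7/33898) = -0.2784…

-0.28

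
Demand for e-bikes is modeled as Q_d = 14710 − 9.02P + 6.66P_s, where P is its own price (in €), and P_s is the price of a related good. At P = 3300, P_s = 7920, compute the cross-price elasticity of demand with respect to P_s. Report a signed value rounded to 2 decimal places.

At the given values, Q_d = 14710 − 9.02(3300) + 6.66(7920) = 37691.2.
∂Q_d/∂P_s = 6.66.
E = (6.66) × (7920/37691.2) = 1.3994…

1.40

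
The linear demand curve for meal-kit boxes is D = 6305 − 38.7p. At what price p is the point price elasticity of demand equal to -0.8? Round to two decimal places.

Ed = −38.7p/(6305 − 38.7p). Set this equal to -0.8:
38.7p = 0.8·(6305 − 38.7p) ⇒ 38.7p(1 + 0.8) = 0.8·6305
p = 0.8·6305 / (38.7·1.8) = 72.4088…

72.41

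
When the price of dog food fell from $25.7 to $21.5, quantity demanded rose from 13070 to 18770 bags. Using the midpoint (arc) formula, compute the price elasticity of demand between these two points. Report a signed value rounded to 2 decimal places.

-2.01

%ΔQ = (18770 − 13070) / [(13070 + 18770)/2] = 5700/15920 = 0.358040…
%ΔP = (21.5 − 25.7) / [(25.7 + 21.5)/2] = -4.2/23.6 = -0.177966…
Arc Ed = %ΔQ / %ΔP = (5700/15920) / (-4.2/23.6) = -2.0118…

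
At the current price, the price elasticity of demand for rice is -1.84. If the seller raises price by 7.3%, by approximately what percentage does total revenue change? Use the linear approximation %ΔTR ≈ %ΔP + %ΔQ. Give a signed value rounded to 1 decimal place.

%ΔQ ≈ Ed × %ΔP = (-1.84) × (+7.3%) = -13.4320%
%ΔTR ≈ %ΔP + %ΔQ = (+7.3%) + (-13.4320%) = -6.1320%

-6.1%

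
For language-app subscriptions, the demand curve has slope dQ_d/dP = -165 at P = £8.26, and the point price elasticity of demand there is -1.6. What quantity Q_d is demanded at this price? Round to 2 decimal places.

Ed = (dQ_d/dP)·(P/Q_d) ⇒ Q_d = (dQ_d/dP)·P/Ed = (-165)·8.26/(-1.6) = 851.8125

851.81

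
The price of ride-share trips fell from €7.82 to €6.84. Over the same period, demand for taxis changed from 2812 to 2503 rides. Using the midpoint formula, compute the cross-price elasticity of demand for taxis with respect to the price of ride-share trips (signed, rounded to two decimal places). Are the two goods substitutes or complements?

%ΔQ_{taxis} = (2503 − 2812)/avg = -309/2657.5 = -0.116274…
%ΔP_{ride-share trips} = (6.84 − 7.82)/avg = -0.98/7.33 = -0.133697…
E_cross = (-309/2657.5) / (-0.98/7.33) = 0.8696…
E_cross > 0 ⇒ the goods are substitutes.

0.87; substitutes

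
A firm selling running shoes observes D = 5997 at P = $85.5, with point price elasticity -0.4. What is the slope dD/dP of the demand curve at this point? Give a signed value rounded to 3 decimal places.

Ed = (dD/dP)·(P/D) ⇒ dD/dP = Ed·D/P = (-0.4)·5997/85.5 = -28.05614…

-28.056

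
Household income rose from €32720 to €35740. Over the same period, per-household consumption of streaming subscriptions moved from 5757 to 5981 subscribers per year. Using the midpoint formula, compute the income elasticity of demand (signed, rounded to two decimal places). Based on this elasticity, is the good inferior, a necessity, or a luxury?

%ΔQ = (5981 − 5757)/[( 5757 + 5981)/2] = 224/5869 = 0.038166…
%ΔIncome = (35740 − 32720)/[( 32720 + 35740)/2] = 3020/34230 = 0.088226…
E_income = (224/5869) / (3020/34230) = 0.4325…
0 < E_income < 1 ⇒ normal good, necessity.

0.43; necessity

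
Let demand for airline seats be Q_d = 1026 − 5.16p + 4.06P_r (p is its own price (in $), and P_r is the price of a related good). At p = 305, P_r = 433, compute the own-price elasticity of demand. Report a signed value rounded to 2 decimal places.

-1.30

At the given values, Q_d = 1026 − 5.16(305) + 4.06(433) = 1210.18.
∂Q_d/∂p = −5.16.
E = (-5.16) × (305/1210.18) = -1.3004…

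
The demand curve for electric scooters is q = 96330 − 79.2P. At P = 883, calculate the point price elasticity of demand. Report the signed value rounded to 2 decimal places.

-2.65

dq/dP = −79.2. At P = 883, q = 96330 − 79.2(883) = 26396.4.
Ed = (dq/dP)·(P/q) = −79.2 × (883/26396.4) = -2.6493…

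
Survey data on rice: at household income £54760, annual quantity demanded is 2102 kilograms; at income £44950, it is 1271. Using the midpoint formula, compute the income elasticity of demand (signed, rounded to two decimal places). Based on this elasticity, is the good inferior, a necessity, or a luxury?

2.50; luxury

%ΔQ = (1271 − 2102)/[( 2102 + 1271)/2] = -831/1686.5 = -0.492736…
%ΔIncome = (44950 − 54760)/[( 54760 + 44950)/2] = -9810/49855 = -0.196770…
E_income = (-831/1686.5) / (-9810/49855) = 2.5041…
E_income > 1 ⇒ normal good, luxury.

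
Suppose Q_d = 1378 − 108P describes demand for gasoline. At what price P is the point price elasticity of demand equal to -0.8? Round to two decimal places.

5.67

Ed = −108P/(1378 − 108P). Set this equal to -0.8:
108P = 0.8·(1378 − 108P) ⇒ 108P(1 + 0.8) = 0.8·1378
P = 0.8·1378 / (108·1.8) = 5.6707…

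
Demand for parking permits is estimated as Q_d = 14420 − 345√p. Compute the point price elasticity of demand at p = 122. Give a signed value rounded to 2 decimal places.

-0.18

dQ_d/dp = −345/(2√p) = -15.6174. At p = 122, Q_d = 10609.4.
Ed = (dQ_d/dp)·(p/Q_d) = (-15.6174) × (122/10609.4) = -0.1795…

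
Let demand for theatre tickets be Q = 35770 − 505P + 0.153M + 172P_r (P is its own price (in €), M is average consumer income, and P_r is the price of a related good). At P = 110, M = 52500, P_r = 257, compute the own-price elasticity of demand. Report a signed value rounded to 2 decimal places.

At the given values, Q = 35770 − 505(110) + 0.153(52500) + 172(257) = 32456.5.
∂Q/∂P = −505.
E = (-505) × (110/32456.5) = -1.7115…

-1.71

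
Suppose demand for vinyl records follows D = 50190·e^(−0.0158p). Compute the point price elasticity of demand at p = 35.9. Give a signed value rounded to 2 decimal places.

dD/dp = −0.0158·D = -449.711. At p = 35.9, D = 28462.7.
Ed = (dD/dp)·(p/D) = (-449.711) × (35.9/28462.7) = -0.5672…

-0.57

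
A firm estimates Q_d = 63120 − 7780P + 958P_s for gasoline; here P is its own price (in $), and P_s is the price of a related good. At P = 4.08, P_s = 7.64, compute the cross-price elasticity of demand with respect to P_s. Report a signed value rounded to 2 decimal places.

0.19

At the given values, Q_d = 63120 − 7780(4.08) + 958(7.64) = 38696.72.
∂Q_d/∂P_s = 958.
E = (958) × (7.64/38696.72) = 0.1891…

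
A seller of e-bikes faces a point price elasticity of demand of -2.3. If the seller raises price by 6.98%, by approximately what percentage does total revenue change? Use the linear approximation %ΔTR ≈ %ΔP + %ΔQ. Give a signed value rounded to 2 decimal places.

%ΔQ ≈ Ed × %ΔP = (-2.3) × (+6.98%) = -16.0540%
%ΔTR ≈ %ΔP + %ΔQ = (+6.98%) + (-16.0540%) = -9.0740%

-9.07%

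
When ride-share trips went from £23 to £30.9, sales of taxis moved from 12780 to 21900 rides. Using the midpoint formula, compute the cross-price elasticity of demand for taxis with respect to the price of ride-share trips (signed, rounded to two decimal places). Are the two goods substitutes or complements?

1.79; substitutes

%ΔQ_{taxis} = (21900 − 12780)/avg = 9120/17340 = 0.525951…
%ΔP_{ride-share trips} = (30.9 − 23)/avg = 7.9/26.95 = 0.293135…
E_cross = (9120/17340) / (7.9/26.95) = 1.7942…
E_cross > 0 ⇒ the goods are substitutes.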